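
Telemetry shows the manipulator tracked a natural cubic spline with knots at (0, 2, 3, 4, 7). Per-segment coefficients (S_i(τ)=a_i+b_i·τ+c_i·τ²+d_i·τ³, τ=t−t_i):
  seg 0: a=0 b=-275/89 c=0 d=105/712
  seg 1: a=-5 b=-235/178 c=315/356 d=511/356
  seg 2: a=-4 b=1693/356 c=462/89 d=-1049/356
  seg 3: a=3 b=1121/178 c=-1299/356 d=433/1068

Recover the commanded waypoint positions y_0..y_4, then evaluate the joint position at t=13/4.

y_0 = S_0(0) = a_0 = 0
y_1 = S_1(0) = a_1 = -5
y_2 = S_2(0) = a_2 = -4
y_3 = S_3(0) = a_3 = 3
y_4 = S_3(3) = 0
t_q=13/4 is in segment 2 (τ=1/4); S_2(τ)=-57705/22784

y_0=0 y_1=-5 y_2=-4 y_3=3 y_4=0
S(13/4) = -57705/22784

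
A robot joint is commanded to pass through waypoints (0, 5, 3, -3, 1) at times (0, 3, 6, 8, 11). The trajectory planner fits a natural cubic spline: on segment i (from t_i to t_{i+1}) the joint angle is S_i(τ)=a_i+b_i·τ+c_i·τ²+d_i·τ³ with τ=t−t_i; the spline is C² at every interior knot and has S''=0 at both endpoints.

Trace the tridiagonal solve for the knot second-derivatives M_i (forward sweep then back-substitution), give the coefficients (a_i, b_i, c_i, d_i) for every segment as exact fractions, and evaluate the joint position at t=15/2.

  seg 0: a=0 b=359/177 c=0 d=-64/1593
  seg 1: a=5 b=167/177 c=-64/177 d=-31/531
  seg 2: a=3 b=-496/177 c=-157/177 d=93/236
  seg 3: a=-3 b=-287/177 c=523/354 d=-523/3186
S(15/2) = -3529/1888

Δ: Δ0=5/3, Δ1=-2/3, Δ2=-3, Δ3=4/3
row 1: diag=12, rhs=-14; c'=1/4, d'=-7/6
row 2: denom=10−3·1/4=37/4; d'=(-14−3·-7/6)/(37/4)=-42/37
row 3: denom=10−2·8/37=354/37; d'=(26−2·-42/37)/(354/37)=523/177
back: M3=523/177
back: M2=-42/37−8/37·523/177=-314/177
back: M1=-7/6−1/4·-314/177=-128/177
M: M0=0, M1=-128/177, M2=-314/177, M3=523/177, M4=0
seg 0: a=0, c=M0/2=0, d=(M1−M0)/(6·3)=-64/1593, b=Δ0−h0·(2M0+M1)/6=359/177
seg 1: a=5, c=M1/2=-64/177, d=(M2−M1)/(6·3)=-31/531, b=Δ1−h1·(2M1+M2)/6=167/177
seg 2: a=3, c=M2/2=-157/177, d=(M3−M2)/(6·2)=93/236, b=Δ2−h2·(2M2+M3)/6=-496/177
seg 3: a=-3, c=M3/2=523/354, d=(M4−M3)/(6·3)=-523/3186, b=Δ3−h3·(2M3+M4)/6=-287/177
t_q=15/2 → seg 2, τ=3/2; S=3+-496/177·τ+-157/177·τ²+93/236·τ³=-3529/1888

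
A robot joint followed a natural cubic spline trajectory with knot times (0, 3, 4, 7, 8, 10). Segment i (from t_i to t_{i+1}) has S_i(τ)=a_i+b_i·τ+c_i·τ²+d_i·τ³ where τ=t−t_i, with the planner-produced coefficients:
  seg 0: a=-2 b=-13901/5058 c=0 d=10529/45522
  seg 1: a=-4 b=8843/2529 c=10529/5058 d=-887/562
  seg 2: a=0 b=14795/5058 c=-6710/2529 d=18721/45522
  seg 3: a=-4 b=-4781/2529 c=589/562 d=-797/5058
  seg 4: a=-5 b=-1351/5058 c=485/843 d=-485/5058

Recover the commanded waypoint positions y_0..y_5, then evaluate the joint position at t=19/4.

y_0 = S_0(0) = a_0 = -2
y_1 = S_1(0) = a_1 = -4
y_2 = S_2(0) = a_2 = 0
y_3 = S_3(0) = a_3 = -4
y_4 = S_4(0) = a_4 = -5
y_5 = S_4(2) = -4
t_q=19/4 is in segment 2 (τ=3/4); S_2(τ)=31467/35968

y_0=-2 y_1=-4 y_2=0 y_3=-4 y_4=-5 y_5=-4
S(19/4) = 31467/35968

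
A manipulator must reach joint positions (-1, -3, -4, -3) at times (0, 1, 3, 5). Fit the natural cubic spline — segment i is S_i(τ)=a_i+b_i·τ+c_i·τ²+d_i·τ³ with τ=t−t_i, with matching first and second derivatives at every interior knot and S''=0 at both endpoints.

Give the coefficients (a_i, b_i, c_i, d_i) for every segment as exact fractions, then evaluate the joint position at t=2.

  seg 0: a=-1 b=-49/22 c=0 d=5/22
  seg 1: a=-3 b=-17/11 c=15/22 d=-7/88
  seg 2: a=-4 b=5/22 c=9/44 d=-3/88
S(2) = -347/88

Δ: Δ0=-2, Δ1=-1/2, Δ2=1/2
row 1: diag=6, rhs=9; c'=1/3, d'=3/2
row 2: denom=8−2·1/3=22/3; d'=(6−2·3/2)/(22/3)=9/22
back: M2=9/22
back: M1=3/2−1/3·9/22=15/11
M: M0=0, M1=15/11, M2=9/22, M3=0
seg 0: a=-1, c=M0/2=0, d=(M1−M0)/(6·1)=5/22, b=Δ0−h0·(2M0+M1)/6=-49/22
seg 1: a=-3, c=M1/2=15/22, d=(M2−M1)/(6·2)=-7/88, b=Δ1−h1·(2M1+M2)/6=-17/11
seg 2: a=-4, c=M2/2=9/44, d=(M3−M2)/(6·2)=-3/88, b=Δ2−h2·(2M2+M3)/6=5/22
t_q=2 → seg 1, τ=1; S=-3+-17/11·τ+15/22·τ²+-7/88·τ³=-347/88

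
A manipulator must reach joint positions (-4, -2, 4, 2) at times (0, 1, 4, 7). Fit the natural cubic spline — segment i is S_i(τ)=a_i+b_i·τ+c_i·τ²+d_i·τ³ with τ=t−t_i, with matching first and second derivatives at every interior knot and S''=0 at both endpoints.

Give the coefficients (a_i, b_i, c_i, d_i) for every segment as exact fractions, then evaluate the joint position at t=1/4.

Δ: Δ0=2, Δ1=2, Δ2=-2/3
row 1: diag=8, rhs=0; c'=3/8, d'=0
row 2: denom=12−3·3/8=87/8; d'=(-16−3·0)/(87/8)=-128/87
back: M2=-128/87
back: M1=0−3/8·-128/87=16/29
M: M0=0, M1=16/29, M2=-128/87, M3=0
seg 0: a=-4, c=M0/2=0, d=(M1−M0)/(6·1)=8/87, b=Δ0−h0·(2M0+M1)/6=166/87
seg 1: a=-2, c=M1/2=8/29, d=(M2−M1)/(6·3)=-88/783, b=Δ1−h1·(2M1+M2)/6=190/87
seg 2: a=4, c=M2/2=-64/87, d=(M3−M2)/(6·3)=64/783, b=Δ2−h2·(2M2+M3)/6=70/87
t_q=1/4 → seg 0, τ=1/4; S=-4+166/87·τ+0·τ²+8/87·τ³=-817/232

  seg 0: a=-4 b=166/87 c=0 d=8/87
  seg 1: a=-2 b=190/87 c=8/29 d=-88/783
  seg 2: a=4 b=70/87 c=-64/87 d=64/783
S(1/4) = -817/232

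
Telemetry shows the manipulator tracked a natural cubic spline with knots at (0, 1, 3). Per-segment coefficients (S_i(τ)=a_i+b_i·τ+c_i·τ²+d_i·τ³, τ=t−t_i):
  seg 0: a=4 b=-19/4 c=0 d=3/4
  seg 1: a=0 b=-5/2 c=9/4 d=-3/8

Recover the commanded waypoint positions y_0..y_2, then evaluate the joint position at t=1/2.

y_0 = S_0(0) = a_0 = 4
y_1 = S_1(0) = a_1 = 0
y_2 = S_1(2) = 1
t_q=1/2 is in segment 0 (τ=1/2); S_0(τ)=55/32

y_0=4 y_1=0 y_2=1
S(1/2) = 55/32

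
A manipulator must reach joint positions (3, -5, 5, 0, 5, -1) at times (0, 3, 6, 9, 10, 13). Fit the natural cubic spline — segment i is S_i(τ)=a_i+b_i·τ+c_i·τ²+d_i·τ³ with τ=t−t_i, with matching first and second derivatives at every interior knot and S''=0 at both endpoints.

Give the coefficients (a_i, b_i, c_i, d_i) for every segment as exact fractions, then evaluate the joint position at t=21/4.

Δ: Δ0=-8/3, Δ1=10/3, Δ2=-5/3, Δ3=5, Δ4=-2
row 1: diag=12, rhs=36; c'=1/4, d'=3
row 2: denom=12−3·1/4=45/4; d'=(-30−3·3)/(45/4)=-52/15
row 3: denom=8−3·4/15=36/5; d'=(40−3·-52/15)/(36/5)=7
row 4: denom=8−1·5/36=283/36; d'=(-42−1·7)/(283/36)=-1764/283
back: M4=-1764/283
back: M3=7−5/36·-1764/283=2226/283
back: M2=-52/15−4/15·2226/283=-4724/849
back: M1=3−1/4·-4724/849=3728/849
M: M0=0, M1=3728/849, M2=-4724/849, M3=2226/283, M4=-1764/283, M5=0
seg 0: a=3, c=M0/2=0, d=(M1−M0)/(6·3)=1864/7641, b=Δ0−h0·(2M0+M1)/6=-1376/283
seg 1: a=-5, c=M1/2=1864/849, d=(M2−M1)/(6·3)=-4226/7641, b=Δ1−h1·(2M1+M2)/6=488/283
seg 2: a=5, c=M2/2=-2362/849, d=(M3−M2)/(6·3)=5701/7641, b=Δ2−h2·(2M2+M3)/6=-10/283
seg 3: a=0, c=M3/2=1113/283, d=(M4−M3)/(6·1)=-665/283, b=Δ3−h3·(2M3+M4)/6=967/283
seg 4: a=5, c=M4/2=-882/283, d=(M5−M4)/(6·3)=98/283, b=Δ4−h4·(2M4+M5)/6=1198/283
t_q=21/4 → seg 1, τ=9/4; S=-5+488/283·τ+1864/849·τ²+-4226/7641·τ³=33461/9056

  seg 0: a=3 b=-1376/283 c=0 d=1864/7641
  seg 1: a=-5 b=488/283 c=1864/849 d=-4226/7641
  seg 2: a=5 b=-10/283 c=-2362/849 d=5701/7641
  seg 3: a=0 b=967/283 c=1113/283 d=-665/283
  seg 4: a=5 b=1198/283 c=-882/283 d=98/283
S(21/4) = 33461/9056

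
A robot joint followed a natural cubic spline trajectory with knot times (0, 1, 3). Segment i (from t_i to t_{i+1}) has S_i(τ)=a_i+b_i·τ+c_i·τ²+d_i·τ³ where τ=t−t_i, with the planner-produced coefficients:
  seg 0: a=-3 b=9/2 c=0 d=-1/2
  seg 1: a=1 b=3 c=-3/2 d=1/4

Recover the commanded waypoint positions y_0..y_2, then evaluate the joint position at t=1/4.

y_0=-3 y_1=1 y_2=3
S(1/4) = -241/128

y_0 = S_0(0) = a_0 = -3
y_1 = S_1(0) = a_1 = 1
y_2 = S_1(2) = 3
t_q=1/4 is in segment 0 (τ=1/4); S_0(τ)=-241/128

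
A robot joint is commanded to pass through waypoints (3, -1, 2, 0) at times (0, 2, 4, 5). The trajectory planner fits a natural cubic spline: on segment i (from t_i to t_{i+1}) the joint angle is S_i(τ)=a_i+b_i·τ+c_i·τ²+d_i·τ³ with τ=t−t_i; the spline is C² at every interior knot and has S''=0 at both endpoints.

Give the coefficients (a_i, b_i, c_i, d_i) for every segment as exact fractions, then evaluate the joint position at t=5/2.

  seg 0: a=3 b=-36/11 c=0 d=7/22
  seg 1: a=-1 b=6/11 c=21/11 d=-63/88
  seg 2: a=2 b=-9/22 c=-105/44 d=35/44
S(5/2) = -239/704

Δ: Δ0=-2, Δ1=3/2, Δ2=-2
row 1: diag=8, rhs=21; c'=1/4, d'=21/8
row 2: denom=6−2·1/4=11/2; d'=(-21−2·21/8)/(11/2)=-105/22
back: M2=-105/22
back: M1=21/8−1/4·-105/22=42/11
M: M0=0, M1=42/11, M2=-105/22, M3=0
seg 0: a=3, c=M0/2=0, d=(M1−M0)/(6·2)=7/22, b=Δ0−h0·(2M0+M1)/6=-36/11
seg 1: a=-1, c=M1/2=21/11, d=(M2−M1)/(6·2)=-63/88, b=Δ1−h1·(2M1+M2)/6=6/11
seg 2: a=2, c=M2/2=-105/44, d=(M3−M2)/(6·1)=35/44, b=Δ2−h2·(2M2+M3)/6=-9/22
t_q=5/2 → seg 1, τ=1/2; S=-1+6/11·τ+21/11·τ²+-63/88·τ³=-239/704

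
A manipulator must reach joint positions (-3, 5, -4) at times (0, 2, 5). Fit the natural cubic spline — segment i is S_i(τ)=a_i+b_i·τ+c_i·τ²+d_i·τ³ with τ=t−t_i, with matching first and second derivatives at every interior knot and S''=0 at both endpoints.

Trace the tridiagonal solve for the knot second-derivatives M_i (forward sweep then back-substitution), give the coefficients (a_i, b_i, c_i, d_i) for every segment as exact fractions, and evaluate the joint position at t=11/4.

Δ: Δ0=4, Δ1=-3
row 1: diag=10, rhs=-42; c'=3/10, d'=-21/5
back: M1=-21/5
M: M0=0, M1=-21/5, M2=0
seg 0: a=-3, c=M0/2=0, d=(M1−M0)/(6·2)=-7/20, b=Δ0−h0·(2M0+M1)/6=27/5
seg 1: a=5, c=M1/2=-21/10, d=(M2−M1)/(6·3)=7/30, b=Δ1−h1·(2M1+M2)/6=6/5
t_q=11/4 → seg 1, τ=3/4; S=5+6/5·τ+-21/10·τ²+7/30·τ³=3083/640

  seg 0: a=-3 b=27/5 c=0 d=-7/20
  seg 1: a=5 b=6/5 c=-21/10 d=7/30
S(11/4) = 3083/640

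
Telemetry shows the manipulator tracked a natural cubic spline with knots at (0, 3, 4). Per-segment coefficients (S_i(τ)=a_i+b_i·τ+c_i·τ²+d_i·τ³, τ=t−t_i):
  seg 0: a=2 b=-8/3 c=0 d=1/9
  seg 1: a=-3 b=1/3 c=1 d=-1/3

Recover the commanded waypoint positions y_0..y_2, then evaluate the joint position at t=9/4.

y_0=2 y_1=-3 y_2=-2
S(9/4) = -175/64

y_0 = S_0(0) = a_0 = 2
y_1 = S_1(0) = a_1 = -3
y_2 = S_1(1) = -2
t_q=9/4 is in segment 0 (τ=9/4); S_0(τ)=-175/64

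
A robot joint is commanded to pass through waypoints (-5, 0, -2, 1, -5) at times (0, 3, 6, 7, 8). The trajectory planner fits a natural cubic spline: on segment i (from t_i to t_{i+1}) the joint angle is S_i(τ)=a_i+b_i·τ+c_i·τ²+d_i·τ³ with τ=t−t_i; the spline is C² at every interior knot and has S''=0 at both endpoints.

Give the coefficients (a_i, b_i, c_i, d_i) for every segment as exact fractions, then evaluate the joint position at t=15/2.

Δ: Δ0=5/3, Δ1=-2/3, Δ2=3, Δ3=-6
row 1: diag=12, rhs=-14; c'=1/4, d'=-7/6
row 2: denom=8−3·1/4=29/4; d'=(22−3·-7/6)/(29/4)=102/29
row 3: denom=4−1·4/29=112/29; d'=(-54−1·102/29)/(112/29)=-417/28
back: M3=-417/28
back: M2=102/29−4/29·-417/28=39/7
back: M1=-7/6−1/4·39/7=-215/84
M: M0=0, M1=-215/84, M2=39/7, M3=-417/28, M4=0
seg 0: a=-5, c=M0/2=0, d=(M1−M0)/(6·3)=-215/1512, b=Δ0−h0·(2M0+M1)/6=165/56
seg 1: a=0, c=M1/2=-215/168, d=(M2−M1)/(6·3)=683/1512, b=Δ1−h1·(2M1+M2)/6=-25/28
seg 2: a=-2, c=M2/2=39/14, d=(M3−M2)/(6·1)=-191/56, b=Δ2−h2·(2M2+M3)/6=29/8
seg 3: a=1, c=M3/2=-417/56, d=(M4−M3)/(6·1)=139/56, b=Δ3−h3·(2M3+M4)/6=-29/28
t_q=15/2 → seg 3, τ=1/2; S=1+-29/28·τ+-417/56·τ²+139/56·τ³=-479/448

  seg 0: a=-5 b=165/56 c=0 d=-215/1512
  seg 1: a=0 b=-25/28 c=-215/168 d=683/1512
  seg 2: a=-2 b=29/8 c=39/14 d=-191/56
  seg 3: a=1 b=-29/28 c=-417/56 d=139/56
S(15/2) = -479/448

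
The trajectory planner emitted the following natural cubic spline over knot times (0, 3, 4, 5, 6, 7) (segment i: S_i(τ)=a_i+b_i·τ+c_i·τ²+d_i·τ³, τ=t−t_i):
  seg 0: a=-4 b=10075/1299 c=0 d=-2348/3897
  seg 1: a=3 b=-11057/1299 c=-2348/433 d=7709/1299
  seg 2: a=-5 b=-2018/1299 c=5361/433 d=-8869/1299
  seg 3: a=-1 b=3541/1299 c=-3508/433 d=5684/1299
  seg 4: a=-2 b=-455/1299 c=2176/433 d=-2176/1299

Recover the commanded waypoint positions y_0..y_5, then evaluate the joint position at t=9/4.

y_0 = S_0(0) = a_0 = -4
y_1 = S_1(0) = a_1 = 3
y_2 = S_2(0) = a_2 = -5
y_3 = S_3(0) = a_3 = -1
y_4 = S_4(0) = a_4 = -2
y_5 = S_4(1) = 1
t_q=9/4 is in segment 0 (τ=9/4); S_0(τ)=45641/6928

y_0=-4 y_1=3 y_2=-5 y_3=-1 y_4=-2 y_5=1
S(9/4) = 45641/6928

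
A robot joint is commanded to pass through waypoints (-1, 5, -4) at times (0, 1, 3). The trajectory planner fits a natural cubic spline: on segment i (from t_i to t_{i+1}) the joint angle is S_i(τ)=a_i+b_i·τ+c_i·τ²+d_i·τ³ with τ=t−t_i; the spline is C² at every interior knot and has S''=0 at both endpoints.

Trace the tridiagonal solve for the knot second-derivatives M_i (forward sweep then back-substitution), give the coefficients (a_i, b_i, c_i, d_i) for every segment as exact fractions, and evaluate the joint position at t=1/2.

  seg 0: a=-1 b=31/4 c=0 d=-7/4
  seg 1: a=5 b=5/2 c=-21/4 d=7/8
S(1/2) = 85/32

Δ: Δ0=6, Δ1=-9/2
row 1: diag=6, rhs=-63; c'=1/3, d'=-21/2
back: M1=-21/2
M: M0=0, M1=-21/2, M2=0
seg 0: a=-1, c=M0/2=0, d=(M1−M0)/(6·1)=-7/4, b=Δ0−h0·(2M0+M1)/6=31/4
seg 1: a=5, c=M1/2=-21/4, d=(M2−M1)/(6·2)=7/8, b=Δ1−h1·(2M1+M2)/6=5/2
t_q=1/2 → seg 0, τ=1/2; S=-1+31/4·τ+0·τ²+-7/4·τ³=85/32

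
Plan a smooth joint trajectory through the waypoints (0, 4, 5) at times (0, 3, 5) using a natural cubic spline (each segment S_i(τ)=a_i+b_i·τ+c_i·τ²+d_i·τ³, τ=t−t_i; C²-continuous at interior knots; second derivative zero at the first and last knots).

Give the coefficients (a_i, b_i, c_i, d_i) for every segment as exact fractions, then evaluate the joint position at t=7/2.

Δ: Δ0=4/3, Δ1=1/2
row 1: diag=10, rhs=-5; c'=1/5, d'=-1/2
back: M1=-1/2
M: M0=0, M1=-1/2, M2=0
seg 0: a=0, c=M0/2=0, d=(M1−M0)/(6·3)=-1/36, b=Δ0−h0·(2M0+M1)/6=19/12
seg 1: a=4, c=M1/2=-1/4, d=(M2−M1)/(6·2)=1/24, b=Δ1−h1·(2M1+M2)/6=5/6
t_q=7/2 → seg 1, τ=1/2; S=4+5/6·τ+-1/4·τ²+1/24·τ³=279/64

  seg 0: a=0 b=19/12 c=0 d=-1/36
  seg 1: a=4 b=5/6 c=-1/4 d=1/24
S(7/2) = 279/64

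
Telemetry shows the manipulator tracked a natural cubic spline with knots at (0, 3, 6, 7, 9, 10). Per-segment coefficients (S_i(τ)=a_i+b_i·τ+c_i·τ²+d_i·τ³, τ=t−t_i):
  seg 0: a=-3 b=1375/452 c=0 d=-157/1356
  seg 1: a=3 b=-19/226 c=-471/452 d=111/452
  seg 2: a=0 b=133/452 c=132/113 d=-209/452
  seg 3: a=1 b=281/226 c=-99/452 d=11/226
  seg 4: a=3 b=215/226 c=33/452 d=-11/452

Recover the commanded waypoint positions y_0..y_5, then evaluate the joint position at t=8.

y_0=-3 y_1=3 y_2=0 y_3=1 y_4=3 y_5=4
S(8) = 937/452

y_0 = S_0(0) = a_0 = -3
y_1 = S_1(0) = a_1 = 3
y_2 = S_2(0) = a_2 = 0
y_3 = S_3(0) = a_3 = 1
y_4 = S_4(0) = a_4 = 3
y_5 = S_4(1) = 4
t_q=8 is in segment 3 (τ=1); S_3(τ)=937/452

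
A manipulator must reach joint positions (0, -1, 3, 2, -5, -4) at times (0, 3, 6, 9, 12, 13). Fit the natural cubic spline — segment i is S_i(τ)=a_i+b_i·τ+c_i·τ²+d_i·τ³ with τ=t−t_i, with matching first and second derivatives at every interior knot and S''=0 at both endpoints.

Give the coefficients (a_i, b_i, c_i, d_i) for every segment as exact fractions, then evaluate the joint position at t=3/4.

  seg 0: a=0 b=-1010/1209 c=0 d=607/10881
  seg 1: a=-1 b=811/1209 c=607/1209 d=-340/3627
  seg 2: a=3 b=1393/1209 c=-413/1209 d=-557/10881
  seg 3: a=2 b=-212/93 c=-970/1209 d=2845/10881
  seg 4: a=-5 b=-41/1209 c=625/403 d=-625/1209
S(3/4) = -15553/25792

Δ: Δ0=-1/3, Δ1=4/3, Δ2=-1/3, Δ3=-7/3, Δ4=1
row 1: diag=12, rhs=10; c'=1/4, d'=5/6
row 2: denom=12−3·1/4=45/4; d'=(-10−3·5/6)/(45/4)=-10/9
row 3: denom=12−3·4/15=56/5; d'=(-12−3·-10/9)/(56/5)=-65/84
row 4: denom=8−3·15/56=403/56; d'=(20−3·-65/84)/(403/56)=1250/403
back: M4=1250/403
back: M3=-65/84−15/56·1250/403=-1940/1209
back: M2=-10/9−4/15·-1940/1209=-826/1209
back: M1=5/6−1/4·-826/1209=1214/1209
M: M0=0, M1=1214/1209, M2=-826/1209, M3=-1940/1209, M4=1250/403, M5=0
seg 0: a=0, c=M0/2=0, d=(M1−M0)/(6·3)=607/10881, b=Δ0−h0·(2M0+M1)/6=-1010/1209
seg 1: a=-1, c=M1/2=607/1209, d=(M2−M1)/(6·3)=-340/3627, b=Δ1−h1·(2M1+M2)/6=811/1209
seg 2: a=3, c=M2/2=-413/1209, d=(M3−M2)/(6·3)=-557/10881, b=Δ2−h2·(2M2+M3)/6=1393/1209
seg 3: a=2, c=M3/2=-970/1209, d=(M4−M3)/(6·3)=2845/10881, b=Δ3−h3·(2M3+M4)/6=-212/93
seg 4: a=-5, c=M4/2=625/403, d=(M5−M4)/(6·1)=-625/1209, b=Δ4−h4·(2M4+M5)/6=-41/1209
t_q=3/4 → seg 0, τ=3/4; S=0+-1010/1209·τ+0·τ²+607/10881·τ³=-15553/25792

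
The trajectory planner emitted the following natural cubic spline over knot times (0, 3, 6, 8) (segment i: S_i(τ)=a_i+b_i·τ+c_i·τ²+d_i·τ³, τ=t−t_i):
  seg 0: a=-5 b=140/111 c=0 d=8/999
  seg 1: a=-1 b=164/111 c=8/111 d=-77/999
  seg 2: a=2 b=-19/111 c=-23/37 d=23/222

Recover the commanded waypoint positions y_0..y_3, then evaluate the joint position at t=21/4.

y_0=-5 y_1=-1 y_2=2 y_3=0
S(21/4) = 4289/2368

y_0 = S_0(0) = a_0 = -5
y_1 = S_1(0) = a_1 = -1
y_2 = S_2(0) = a_2 = 2
y_3 = S_2(2) = 0
t_q=21/4 is in segment 1 (τ=9/4); S_1(τ)=4289/2368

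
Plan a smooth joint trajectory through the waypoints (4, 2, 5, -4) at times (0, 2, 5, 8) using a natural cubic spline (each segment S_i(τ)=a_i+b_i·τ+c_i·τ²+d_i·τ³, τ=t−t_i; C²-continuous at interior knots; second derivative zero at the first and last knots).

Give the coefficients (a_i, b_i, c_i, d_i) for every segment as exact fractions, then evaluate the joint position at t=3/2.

  seg 0: a=4 b=-61/37 c=0 d=6/37
  seg 1: a=2 b=11/37 c=36/37 d=-82/333
  seg 2: a=5 b=-19/37 c=-46/37 d=46/333
S(3/2) = 307/148

Δ: Δ0=-1, Δ1=1, Δ2=-3
row 1: diag=10, rhs=12; c'=3/10, d'=6/5
row 2: denom=12−3·3/10=111/10; d'=(-24−3·6/5)/(111/10)=-92/37
back: M2=-92/37
back: M1=6/5−3/10·-92/37=72/37
M: M0=0, M1=72/37, M2=-92/37, M3=0
seg 0: a=4, c=M0/2=0, d=(M1−M0)/(6·2)=6/37, b=Δ0−h0·(2M0+M1)/6=-61/37
seg 1: a=2, c=M1/2=36/37, d=(M2−M1)/(6·3)=-82/333, b=Δ1−h1·(2M1+M2)/6=11/37
seg 2: a=5, c=M2/2=-46/37, d=(M3−M2)/(6·3)=46/333, b=Δ2−h2·(2M2+M3)/6=-19/37
t_q=3/2 → seg 0, τ=3/2; S=4+-61/37·τ+0·τ²+6/37·τ³=307/148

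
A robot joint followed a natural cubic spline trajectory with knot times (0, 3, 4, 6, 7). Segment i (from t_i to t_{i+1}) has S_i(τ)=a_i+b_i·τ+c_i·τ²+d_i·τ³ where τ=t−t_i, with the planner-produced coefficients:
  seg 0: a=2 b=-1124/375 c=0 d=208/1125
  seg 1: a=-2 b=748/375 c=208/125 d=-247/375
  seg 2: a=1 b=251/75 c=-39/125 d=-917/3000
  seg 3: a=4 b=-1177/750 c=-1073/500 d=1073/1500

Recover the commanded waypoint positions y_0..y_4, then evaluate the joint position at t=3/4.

y_0=2 y_1=-2 y_2=1 y_3=4 y_4=1
S(3/4) = -17/100

y_0 = S_0(0) = a_0 = 2
y_1 = S_1(0) = a_1 = -2
y_2 = S_2(0) = a_2 = 1
y_3 = S_3(0) = a_3 = 4
y_4 = S_3(1) = 1
t_q=3/4 is in segment 0 (τ=3/4); S_0(τ)=-17/100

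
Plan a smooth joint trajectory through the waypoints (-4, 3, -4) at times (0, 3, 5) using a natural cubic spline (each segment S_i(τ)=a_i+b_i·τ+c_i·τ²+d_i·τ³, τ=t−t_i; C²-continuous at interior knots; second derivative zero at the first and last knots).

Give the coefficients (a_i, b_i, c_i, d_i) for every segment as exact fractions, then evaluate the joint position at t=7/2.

  seg 0: a=-4 b=49/12 c=0 d=-7/36
  seg 1: a=3 b=-7/6 c=-7/4 d=7/24
S(7/2) = 129/64

Δ: Δ0=7/3, Δ1=-7/2
row 1: diag=10, rhs=-35; c'=1/5, d'=-7/2
back: M1=-7/2
M: M0=0, M1=-7/2, M2=0
seg 0: a=-4, c=M0/2=0, d=(M1−M0)/(6·3)=-7/36, b=Δ0−h0·(2M0+M1)/6=49/12
seg 1: a=3, c=M1/2=-7/4, d=(M2−M1)/(6·2)=7/24, b=Δ1−h1·(2M1+M2)/6=-7/6
t_q=7/2 → seg 1, τ=1/2; S=3+-7/6·τ+-7/4·τ²+7/24·τ³=129/64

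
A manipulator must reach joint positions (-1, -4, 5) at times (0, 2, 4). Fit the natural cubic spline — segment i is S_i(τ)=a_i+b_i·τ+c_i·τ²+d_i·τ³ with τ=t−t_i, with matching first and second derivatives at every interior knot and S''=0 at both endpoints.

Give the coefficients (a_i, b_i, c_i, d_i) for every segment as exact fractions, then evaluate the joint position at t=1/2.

Δ: Δ0=-3/2, Δ1=9/2
row 1: diag=8, rhs=36; c'=1/4, d'=9/2
back: M1=9/2
M: M0=0, M1=9/2, M2=0
seg 0: a=-1, c=M0/2=0, d=(M1−M0)/(6·2)=3/8, b=Δ0−h0·(2M0+M1)/6=-3
seg 1: a=-4, c=M1/2=9/4, d=(M2−M1)/(6·2)=-3/8, b=Δ1−h1·(2M1+M2)/6=3/2
t_q=1/2 → seg 0, τ=1/2; S=-1+-3·τ+0·τ²+3/8·τ³=-157/64

  seg 0: a=-1 b=-3 c=0 d=3/8
  seg 1: a=-4 b=3/2 c=9/4 d=-3/8
S(1/2) = -157/64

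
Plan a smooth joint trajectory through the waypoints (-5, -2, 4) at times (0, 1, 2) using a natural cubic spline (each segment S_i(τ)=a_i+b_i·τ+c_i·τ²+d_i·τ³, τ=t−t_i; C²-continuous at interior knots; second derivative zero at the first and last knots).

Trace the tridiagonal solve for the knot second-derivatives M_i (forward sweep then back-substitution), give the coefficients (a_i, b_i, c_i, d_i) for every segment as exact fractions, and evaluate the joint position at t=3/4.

Δ: Δ0=3, Δ1=6
row 1: diag=4, rhs=18; c'=1/4, d'=9/2
back: M1=9/2
M: M0=0, M1=9/2, M2=0
seg 0: a=-5, c=M0/2=0, d=(M1−M0)/(6·1)=3/4, b=Δ0−h0·(2M0+M1)/6=9/4
seg 1: a=-2, c=M1/2=9/4, d=(M2−M1)/(6·1)=-3/4, b=Δ1−h1·(2M1+M2)/6=9/2
t_q=3/4 → seg 0, τ=3/4; S=-5+9/4·τ+0·τ²+3/4·τ³=-767/256

  seg 0: a=-5 b=9/4 c=0 d=3/4
  seg 1: a=-2 b=9/2 c=9/4 d=-3/4
S(3/4) = -767/256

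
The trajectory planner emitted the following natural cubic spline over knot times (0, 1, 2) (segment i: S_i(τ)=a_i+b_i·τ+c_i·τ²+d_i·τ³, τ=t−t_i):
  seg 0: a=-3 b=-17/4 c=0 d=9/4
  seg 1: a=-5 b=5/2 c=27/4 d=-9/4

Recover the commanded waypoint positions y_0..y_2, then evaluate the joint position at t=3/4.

y_0 = S_0(0) = a_0 = -3
y_1 = S_1(0) = a_1 = -5
y_2 = S_1(1) = 2
t_q=3/4 is in segment 0 (τ=3/4); S_0(τ)=-1341/256

y_0=-3 y_1=-5 y_2=2
S(3/4) = -1341/256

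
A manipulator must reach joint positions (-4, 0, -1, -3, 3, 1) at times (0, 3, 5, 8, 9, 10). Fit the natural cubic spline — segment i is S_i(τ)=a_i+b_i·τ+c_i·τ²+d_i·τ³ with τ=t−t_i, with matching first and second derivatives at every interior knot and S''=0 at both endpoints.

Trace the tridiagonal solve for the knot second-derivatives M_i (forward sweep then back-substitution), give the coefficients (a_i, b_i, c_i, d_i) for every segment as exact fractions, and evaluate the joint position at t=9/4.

Δ: Δ0=4/3, Δ1=-1/2, Δ2=-2/3, Δ3=6, Δ4=-2
row 1: diag=10, rhs=-11; c'=1/5, d'=-11/10
row 2: denom=10−2·1/5=48/5; d'=(-1−2·-11/10)/(48/5)=1/8
row 3: denom=8−3·5/16=113/16; d'=(40−3·1/8)/(113/16)=634/113
row 4: denom=4−1·16/113=436/113; d'=(-48−1·634/113)/(436/113)=-3029/218
back: M4=-3029/218
back: M3=634/113−16/113·-3029/218=826/109
back: M2=1/8−5/16·826/109=-489/218
back: M1=-11/10−1/5·-489/218=-71/109
M: M0=0, M1=-71/109, M2=-489/218, M3=826/109, M4=-3029/218, M5=0
seg 0: a=-4, c=M0/2=0, d=(M1−M0)/(6·3)=-71/1962, b=Δ0−h0·(2M0+M1)/6=1085/654
seg 1: a=0, c=M1/2=-71/218, d=(M2−M1)/(6·2)=-347/2616, b=Δ1−h1·(2M1+M2)/6=223/327
seg 2: a=-1, c=M2/2=-489/436, d=(M3−M2)/(6·3)=2141/3924, b=Δ2−h2·(2M2+M3)/6=-1447/654
seg 3: a=-3, c=M3/2=413/109, d=(M4−M3)/(6·1)=-4681/1308, b=Δ3−h3·(2M3+M4)/6=7573/1308
seg 4: a=3, c=M4/2=-3029/436, d=(M5−M4)/(6·1)=3029/1308, b=Δ4−h4·(2M4+M5)/6=1721/654
t_q=9/4 → seg 0, τ=9/4; S=-4+1085/654·τ+0·τ²+-71/1962·τ³=-9479/13952

  seg 0: a=-4 b=1085/654 c=0 d=-71/1962
  seg 1: a=0 b=223/327 c=-71/218 d=-347/2616
  seg 2: a=-1 b=-1447/654 c=-489/436 d=2141/3924
  seg 3: a=-3 b=7573/1308 c=413/109 d=-4681/1308
  seg 4: a=3 b=1721/654 c=-3029/436 d=3029/1308
S(9/4) = -9479/13952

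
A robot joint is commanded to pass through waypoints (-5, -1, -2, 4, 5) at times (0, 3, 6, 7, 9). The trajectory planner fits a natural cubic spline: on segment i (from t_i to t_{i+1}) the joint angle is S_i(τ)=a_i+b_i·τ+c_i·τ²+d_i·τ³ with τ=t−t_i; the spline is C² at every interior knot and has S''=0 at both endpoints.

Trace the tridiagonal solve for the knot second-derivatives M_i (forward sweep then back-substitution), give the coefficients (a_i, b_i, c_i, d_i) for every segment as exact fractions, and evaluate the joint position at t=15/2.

Δ: Δ0=4/3, Δ1=-1/3, Δ2=6, Δ3=1/2
row 1: diag=12, rhs=-10; c'=1/4, d'=-5/6
row 2: denom=8−3·1/4=29/4; d'=(38−3·-5/6)/(29/4)=162/29
row 3: denom=6−1·4/29=170/29; d'=(-33−1·162/29)/(170/29)=-1119/170
back: M3=-1119/170
back: M2=162/29−4/29·-1119/170=552/85
back: M1=-5/6−1/4·552/85=-1253/510
M: M0=0, M1=-1253/510, M2=552/85, M3=-1119/170, M4=0
seg 0: a=-5, c=M0/2=0, d=(M1−M0)/(6·3)=-1253/9180, b=Δ0−h0·(2M0+M1)/6=871/340
seg 1: a=-1, c=M1/2=-1253/1020, d=(M2−M1)/(6·3)=913/1836, b=Δ1−h1·(2M1+M2)/6=-191/170
seg 2: a=-2, c=M2/2=276/85, d=(M3−M2)/(6·1)=-741/340, b=Δ2−h2·(2M2+M3)/6=1677/340
seg 3: a=4, c=M3/2=-1119/340, d=(M4−M3)/(6·2)=373/680, b=Δ3−h3·(2M3+M4)/6=831/170
t_q=15/2 → seg 3, τ=1/2; S=4+831/170·τ+-1119/340·τ²+373/680·τ³=30953/5440

  seg 0: a=-5 b=871/340 c=0 d=-1253/9180
  seg 1: a=-1 b=-191/170 c=-1253/1020 d=913/1836
  seg 2: a=-2 b=1677/340 c=276/85 d=-741/340
  seg 3: a=4 b=831/170 c=-1119/340 d=373/680
S(15/2) = 30953/5440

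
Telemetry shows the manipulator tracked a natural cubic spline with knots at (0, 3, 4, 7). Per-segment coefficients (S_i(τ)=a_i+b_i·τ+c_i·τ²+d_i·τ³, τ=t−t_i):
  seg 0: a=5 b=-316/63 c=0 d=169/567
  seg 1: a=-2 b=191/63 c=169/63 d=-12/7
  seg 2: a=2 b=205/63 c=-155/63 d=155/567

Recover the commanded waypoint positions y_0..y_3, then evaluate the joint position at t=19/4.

y_0 = S_0(0) = a_0 = 5
y_1 = S_1(0) = a_1 = -2
y_2 = S_2(0) = a_2 = 2
y_3 = S_2(3) = -3
t_q=19/4 is in segment 2 (τ=3/4); S_2(τ)=203/64

y_0=5 y_1=-2 y_2=2 y_3=-3
S(19/4) = 203/64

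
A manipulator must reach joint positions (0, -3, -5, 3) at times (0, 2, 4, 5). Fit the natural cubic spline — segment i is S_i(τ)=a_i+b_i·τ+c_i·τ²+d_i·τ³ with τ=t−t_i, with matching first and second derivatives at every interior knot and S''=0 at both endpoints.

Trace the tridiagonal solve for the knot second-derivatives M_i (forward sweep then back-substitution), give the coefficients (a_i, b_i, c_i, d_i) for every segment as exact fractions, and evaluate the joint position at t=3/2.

Δ: Δ0=-3/2, Δ1=-1, Δ2=8
row 1: diag=8, rhs=3; c'=1/4, d'=3/8
row 2: denom=6−2·1/4=11/2; d'=(54−2·3/8)/(11/2)=213/22
back: M2=213/22
back: M1=3/8−1/4·213/22=-45/22
M: M0=0, M1=-45/22, M2=213/22, M3=0
seg 0: a=0, c=M0/2=0, d=(M1−M0)/(6·2)=-15/88, b=Δ0−h0·(2M0+M1)/6=-9/11
seg 1: a=-3, c=M1/2=-45/44, d=(M2−M1)/(6·2)=43/44, b=Δ1−h1·(2M1+M2)/6=-63/22
seg 2: a=-5, c=M2/2=213/44, d=(M3−M2)/(6·1)=-71/44, b=Δ2−h2·(2M2+M3)/6=105/22
t_q=3/2 → seg 0, τ=3/2; S=0+-9/11·τ+0·τ²+-15/88·τ³=-1269/704

  seg 0: a=0 b=-9/11 c=0 d=-15/88
  seg 1: a=-3 b=-63/22 c=-45/44 d=43/44
  seg 2: a=-5 b=105/22 c=213/44 d=-71/44
S(3/2) = -1269/704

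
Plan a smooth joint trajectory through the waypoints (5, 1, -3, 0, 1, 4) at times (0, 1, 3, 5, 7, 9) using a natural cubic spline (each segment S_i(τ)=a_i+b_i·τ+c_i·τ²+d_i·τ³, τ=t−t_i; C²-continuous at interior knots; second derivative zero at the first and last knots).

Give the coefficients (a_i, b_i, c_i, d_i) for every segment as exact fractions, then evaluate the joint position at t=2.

  seg 0: a=5 b=-2557/612 c=0 d=109/612
  seg 1: a=1 b=-1115/306 c=109/204 d=22/153
  seg 2: a=-3 b=67/306 c=95/68 d=-463/1224
  seg 3: a=0 b=194/153 c=-89/102 d=299/1224
  seg 4: a=1 b=217/306 c=121/204 d=-121/1224
S(2) = -401/204

Δ: Δ0=-4, Δ1=-2, Δ2=3/2, Δ3=1/2, Δ4=3/2
row 1: diag=6, rhs=12; c'=1/3, d'=2
row 2: denom=8−2·1/3=22/3; d'=(21−2·2)/(22/3)=51/22
row 3: denom=8−2·3/11=82/11; d'=(-6−2·51/22)/(82/11)=-117/82
row 4: denom=8−2·11/41=306/41; d'=(6−2·-117/82)/(306/41)=121/102
back: M4=121/102
back: M3=-117/82−11/41·121/102=-89/51
back: M2=51/22−3/11·-89/51=95/34
back: M1=2−1/3·95/34=109/102
M: M0=0, M1=109/102, M2=95/34, M3=-89/51, M4=121/102, M5=0
seg 0: a=5, c=M0/2=0, d=(M1−M0)/(6·1)=109/612, b=Δ0−h0·(2M0+M1)/6=-2557/612
seg 1: a=1, c=M1/2=109/204, d=(M2−M1)/(6·2)=22/153, b=Δ1−h1·(2M1+M2)/6=-1115/306
seg 2: a=-3, c=M2/2=95/68, d=(M3−M2)/(6·2)=-463/1224, b=Δ2−h2·(2M2+M3)/6=67/306
seg 3: a=0, c=M3/2=-89/102, d=(M4−M3)/(6·2)=299/1224, b=Δ3−h3·(2M3+M4)/6=194/153
seg 4: a=1, c=M4/2=121/204, d=(M5−M4)/(6·2)=-121/1224, b=Δ4−h4·(2M4+M5)/6=217/306
t_q=2 → seg 1, τ=1; S=1+-1115/306·τ+109/204·τ²+22/153·τ³=-401/204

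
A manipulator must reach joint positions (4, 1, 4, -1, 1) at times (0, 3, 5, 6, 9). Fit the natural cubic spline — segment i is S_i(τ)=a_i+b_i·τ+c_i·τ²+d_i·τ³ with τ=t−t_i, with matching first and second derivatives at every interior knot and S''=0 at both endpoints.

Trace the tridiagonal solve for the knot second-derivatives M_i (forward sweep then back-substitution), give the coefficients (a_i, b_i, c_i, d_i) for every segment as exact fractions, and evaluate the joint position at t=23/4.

Δ: Δ0=-1, Δ1=3/2, Δ2=-5, Δ3=2/3
row 1: diag=10, rhs=15; c'=1/5, d'=3/2
row 2: denom=6−2·1/5=28/5; d'=(-39−2·3/2)/(28/5)=-15/2
row 3: denom=8−1·5/28=219/28; d'=(34−1·-15/2)/(219/28)=1162/219
back: M3=1162/219
back: M2=-15/2−5/28·1162/219=-1850/219
back: M1=3/2−1/5·-1850/219=1397/438
M: M0=0, M1=1397/438, M2=-1850/219, M3=1162/219, M4=0
seg 0: a=4, c=M0/2=0, d=(M1−M0)/(6·3)=1397/7884, b=Δ0−h0·(2M0+M1)/6=-2273/876
seg 1: a=1, c=M1/2=1397/876, d=(M2−M1)/(6·2)=-1699/1752, b=Δ1−h1·(2M1+M2)/6=959/438
seg 2: a=4, c=M2/2=-925/219, d=(M3−M2)/(6·1)=502/219, b=Δ2−h2·(2M2+M3)/6=-224/73
seg 3: a=-1, c=M3/2=581/219, d=(M4−M3)/(6·3)=-581/1971, b=Δ3−h3·(2M3+M4)/6=-1016/219
t_q=23/4 → seg 2, τ=3/4; S=4+-224/73·τ+-925/219·τ²+502/219·τ³=677/2336

  seg 0: a=4 b=-2273/876 c=0 d=1397/7884
  seg 1: a=1 b=959/438 c=1397/876 d=-1699/1752
  seg 2: a=4 b=-224/73 c=-925/219 d=502/219
  seg 3: a=-1 b=-1016/219 c=581/219 d=-581/1971
S(23/4) = 677/2336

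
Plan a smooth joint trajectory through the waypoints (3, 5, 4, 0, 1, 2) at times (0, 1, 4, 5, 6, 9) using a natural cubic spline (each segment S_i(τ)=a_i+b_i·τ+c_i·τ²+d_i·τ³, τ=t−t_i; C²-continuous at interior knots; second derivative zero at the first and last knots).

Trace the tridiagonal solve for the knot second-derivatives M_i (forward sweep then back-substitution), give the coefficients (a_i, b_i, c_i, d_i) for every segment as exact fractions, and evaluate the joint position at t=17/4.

  seg 0: a=3 b=3379/1641 c=0 d=-97/1641
  seg 1: a=5 b=3088/1641 c=-97/547 d=-2762/14769
  seg 2: a=4 b=-6944/1641 c=-3053/1641 d=3433/1641
  seg 3: a=0 b=-917/547 c=7246/1641 d=-2854/1641
  seg 4: a=1 b=3179/1641 c=-1316/1641 d=1316/14769
S(17/4) = 100071/35008

Δ: Δ0=2, Δ1=-1/3, Δ2=-4, Δ3=1, Δ4=1/3
row 1: diag=8, rhs=-14; c'=3/8, d'=-7/4
row 2: denom=8−3·3/8=55/8; d'=(-22−3·-7/4)/(55/8)=-134/55
row 3: denom=4−1·8/55=212/55; d'=(30−1·-134/55)/(212/55)=446/53
row 4: denom=8−1·55/212=1641/212; d'=(-4−1·446/53)/(1641/212)=-2632/1641
back: M4=-2632/1641
back: M3=446/53−55/212·-2632/1641=14492/1641
back: M2=-134/55−8/55·14492/1641=-6106/1641
back: M1=-7/4−3/8·-6106/1641=-194/547
M: M0=0, M1=-194/547, M2=-6106/1641, M3=14492/1641, M4=-2632/1641, M5=0
seg 0: a=3, c=M0/2=0, d=(M1−M0)/(6·1)=-97/1641, b=Δ0−h0·(2M0+M1)/6=3379/1641
seg 1: a=5, c=M1/2=-97/547, d=(M2−M1)/(6·3)=-2762/14769, b=Δ1−h1·(2M1+M2)/6=3088/1641
seg 2: a=4, c=M2/2=-3053/1641, d=(M3−M2)/(6·1)=3433/1641, b=Δ2−h2·(2M2+M3)/6=-6944/1641
seg 3: a=0, c=M3/2=7246/1641, d=(M4−M3)/(6·1)=-2854/1641, b=Δ3−h3·(2M3+M4)/6=-917/547
seg 4: a=1, c=M4/2=-1316/1641, d=(M5−M4)/(6·3)=1316/14769, b=Δ4−h4·(2M4+M5)/6=3179/1641
t_q=17/4 → seg 2, τ=1/4; S=4+-6944/1641·τ+-3053/1641·τ²+3433/1641·τ³=100071/35008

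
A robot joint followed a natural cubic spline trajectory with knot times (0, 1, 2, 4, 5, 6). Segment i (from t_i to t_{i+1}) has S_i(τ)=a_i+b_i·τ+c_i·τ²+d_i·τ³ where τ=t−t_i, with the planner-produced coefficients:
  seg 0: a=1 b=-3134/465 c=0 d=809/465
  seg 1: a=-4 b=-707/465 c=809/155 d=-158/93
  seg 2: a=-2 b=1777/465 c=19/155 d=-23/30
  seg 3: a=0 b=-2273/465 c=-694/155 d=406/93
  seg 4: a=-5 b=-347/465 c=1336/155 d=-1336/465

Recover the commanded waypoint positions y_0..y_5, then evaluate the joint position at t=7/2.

y_0=1 y_1=-4 y_2=-2 y_3=0 y_4=-5 y_5=0
S(7/2) = 3523/2480

y_0 = S_0(0) = a_0 = 1
y_1 = S_1(0) = a_1 = -4
y_2 = S_2(0) = a_2 = -2
y_3 = S_3(0) = a_3 = 0
y_4 = S_4(0) = a_4 = -5
y_5 = S_4(1) = 0
t_q=7/2 is in segment 2 (τ=3/2); S_2(τ)=3523/2480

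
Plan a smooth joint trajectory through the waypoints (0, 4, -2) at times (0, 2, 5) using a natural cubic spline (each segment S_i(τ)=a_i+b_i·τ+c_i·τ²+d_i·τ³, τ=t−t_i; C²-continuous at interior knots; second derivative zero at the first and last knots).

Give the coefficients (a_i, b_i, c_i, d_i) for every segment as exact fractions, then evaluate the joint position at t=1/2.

Δ: Δ0=2, Δ1=-2
row 1: diag=10, rhs=-24; c'=3/10, d'=-12/5
back: M1=-12/5
M: M0=0, M1=-12/5, M2=0
seg 0: a=0, c=M0/2=0, d=(M1−M0)/(6·2)=-1/5, b=Δ0−h0·(2M0+M1)/6=14/5
seg 1: a=4, c=M1/2=-6/5, d=(M2−M1)/(6·3)=2/15, b=Δ1−h1·(2M1+M2)/6=2/5
t_q=1/2 → seg 0, τ=1/2; S=0+14/5·τ+0·τ²+-1/5·τ³=11/8

  seg 0: a=0 b=14/5 c=0 d=-1/5
  seg 1: a=4 b=2/5 c=-6/5 d=2/15
S(1/2) = 11/8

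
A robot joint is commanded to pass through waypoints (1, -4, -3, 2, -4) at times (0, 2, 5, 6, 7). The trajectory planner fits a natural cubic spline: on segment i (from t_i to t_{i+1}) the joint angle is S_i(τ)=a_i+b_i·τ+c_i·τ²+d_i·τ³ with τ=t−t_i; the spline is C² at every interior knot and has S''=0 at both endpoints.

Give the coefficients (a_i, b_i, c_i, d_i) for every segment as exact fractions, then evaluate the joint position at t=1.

  seg 0: a=1 b=-1024/411 c=0 d=-7/3288
  seg 1: a=-4 b=-2069/822 c=-7/548 d=1583/4932
  seg 2: a=-3 b=9983/1644 c=394/137 d=-6491/1644
  seg 3: a=2 b=-17/822 c=-4915/548 d=4915/1644
S(1) = -1637/1096

Δ: Δ0=-5/2, Δ1=1/3, Δ2=5, Δ3=-6
row 1: diag=10, rhs=17; c'=3/10, d'=17/10
row 2: denom=8−3·3/10=71/10; d'=(28−3·17/10)/(71/10)=229/71
row 3: denom=4−1·10/71=274/71; d'=(-66−1·229/71)/(274/71)=-4915/274
back: M3=-4915/274
back: M2=229/71−10/71·-4915/274=788/137
back: M1=17/10−3/10·788/137=-7/274
M: M0=0, M1=-7/274, M2=788/137, M3=-4915/274, M4=0
seg 0: a=1, c=M0/2=0, d=(M1−M0)/(6·2)=-7/3288, b=Δ0−h0·(2M0+M1)/6=-1024/411
seg 1: a=-4, c=M1/2=-7/548, d=(M2−M1)/(6·3)=1583/4932, b=Δ1−h1·(2M1+M2)/6=-2069/822
seg 2: a=-3, c=M2/2=394/137, d=(M3−M2)/(6·1)=-6491/1644, b=Δ2−h2·(2M2+M3)/6=9983/1644
seg 3: a=2, c=M3/2=-4915/548, d=(M4−M3)/(6·1)=4915/1644, b=Δ3−h3·(2M3+M4)/6=-17/822
t_q=1 → seg 0, τ=1; S=1+-1024/411·τ+0·τ²+-7/3288·τ³=-1637/1096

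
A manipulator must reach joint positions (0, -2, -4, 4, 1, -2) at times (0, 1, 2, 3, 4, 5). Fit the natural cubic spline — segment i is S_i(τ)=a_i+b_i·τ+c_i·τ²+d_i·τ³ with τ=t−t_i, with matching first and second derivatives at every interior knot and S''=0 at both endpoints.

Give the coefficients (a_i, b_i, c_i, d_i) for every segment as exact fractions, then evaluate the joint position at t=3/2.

  seg 0: a=0 b=-224/209 c=0 d=-194/209
  seg 1: a=-2 b=-806/209 c=-582/209 d=970/209
  seg 2: a=-4 b=940/209 c=2328/209 d=-84/11
  seg 3: a=4 b=808/209 c=-2460/209 d=1025/209
  seg 4: a=1 b=-1037/209 c=615/209 d=-205/209
S(3/2) = -3381/836

Δ: Δ0=-2, Δ1=-2, Δ2=8, Δ3=-3, Δ4=-3
row 1: diag=4, rhs=0; c'=1/4, d'=0
row 2: denom=4−1·1/4=15/4; d'=(60−1·0)/(15/4)=16
row 3: denom=4−1·4/15=56/15; d'=(-66−1·16)/(56/15)=-615/28
row 4: denom=4−1·15/56=209/56; d'=(0−1·-615/28)/(209/56)=1230/209
back: M4=1230/209
back: M3=-615/28−15/56·1230/209=-4920/209
back: M2=16−4/15·-4920/209=4656/209
back: M1=0−1/4·4656/209=-1164/209
M: M0=0, M1=-1164/209, M2=4656/209, M3=-4920/209, M4=1230/209, M5=0
seg 0: a=0, c=M0/2=0, d=(M1−M0)/(6·1)=-194/209, b=Δ0−h0·(2M0+M1)/6=-224/209
seg 1: a=-2, c=M1/2=-582/209, d=(M2−M1)/(6·1)=970/209, b=Δ1−h1·(2M1+M2)/6=-806/209
seg 2: a=-4, c=M2/2=2328/209, d=(M3−M2)/(6·1)=-84/11, b=Δ2−h2·(2M2+M3)/6=940/209
seg 3: a=4, c=M3/2=-2460/209, d=(M4−M3)/(6·1)=1025/209, b=Δ3−h3·(2M3+M4)/6=808/209
seg 4: a=1, c=M4/2=615/209, d=(M5−M4)/(6·1)=-205/209, b=Δ4−h4·(2M4+M5)/6=-1037/209
t_q=3/2 → seg 1, τ=1/2; S=-2+-806/209·τ+-582/209·τ²+970/209·τ³=-3381/836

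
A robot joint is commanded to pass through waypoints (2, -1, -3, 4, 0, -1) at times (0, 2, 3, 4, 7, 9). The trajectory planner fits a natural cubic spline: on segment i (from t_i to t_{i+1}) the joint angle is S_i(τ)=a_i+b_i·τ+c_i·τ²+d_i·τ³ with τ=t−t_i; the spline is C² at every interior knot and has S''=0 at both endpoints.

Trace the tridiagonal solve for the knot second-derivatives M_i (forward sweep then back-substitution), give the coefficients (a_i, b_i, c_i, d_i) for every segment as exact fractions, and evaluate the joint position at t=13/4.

Δ: Δ0=-3/2, Δ1=-2, Δ2=7, Δ3=-4/3, Δ4=-1/2
row 1: diag=6, rhs=-3; c'=1/6, d'=-1/2
row 2: denom=4−1·1/6=23/6; d'=(54−1·-1/2)/(23/6)=327/23
row 3: denom=8−1·6/23=178/23; d'=(-50−1·327/23)/(178/23)=-1477/178
row 4: denom=10−3·69/178=1573/178; d'=(5−3·-1477/178)/(1573/178)=5321/1573
back: M4=5321/1573
back: M3=-1477/178−69/178·5321/1573=-15115/1573
back: M2=327/23−6/23·-15115/1573=26307/1573
back: M1=-1/2−1/6·26307/1573=-5171/1573
M: M0=0, M1=-5171/1573, M2=26307/1573, M3=-15115/1573, M4=5321/1573, M5=0
seg 0: a=2, c=M0/2=0, d=(M1−M0)/(6·2)=-5171/18876, b=Δ0−h0·(2M0+M1)/6=-3815/9438
seg 1: a=-1, c=M1/2=-5171/3146, d=(M2−M1)/(6·1)=15739/4719, b=Δ1−h1·(2M1+M2)/6=-34841/9438
seg 2: a=-3, c=M2/2=26307/3146, d=(M3−M2)/(6·1)=-20711/4719, b=Δ2−h2·(2M2+M3)/6=2597/858
seg 3: a=4, c=M3/2=-15115/3146, d=(M4−M3)/(6·3)=262/363, b=Δ3−h3·(2M3+M4)/6=62143/9438
seg 4: a=0, c=M4/2=5321/3146, d=(M5−M4)/(6·2)=-5321/18876, b=Δ4−h4·(2M4+M5)/6=-26003/9438
t_q=13/4 → seg 2, τ=1/4; S=-3+2597/858·τ+26307/3146·τ²+-20711/4719·τ³=-180127/100672

  seg 0: a=2 b=-3815/9438 c=0 d=-5171/18876
  seg 1: a=-1 b=-34841/9438 c=-5171/3146 d=15739/4719
  seg 2: a=-3 b=2597/858 c=26307/3146 d=-20711/4719
  seg 3: a=4 b=62143/9438 c=-15115/3146 d=262/363
  seg 4: a=0 b=-26003/9438 c=5321/3146 d=-5321/18876
S(13/4) = -180127/100672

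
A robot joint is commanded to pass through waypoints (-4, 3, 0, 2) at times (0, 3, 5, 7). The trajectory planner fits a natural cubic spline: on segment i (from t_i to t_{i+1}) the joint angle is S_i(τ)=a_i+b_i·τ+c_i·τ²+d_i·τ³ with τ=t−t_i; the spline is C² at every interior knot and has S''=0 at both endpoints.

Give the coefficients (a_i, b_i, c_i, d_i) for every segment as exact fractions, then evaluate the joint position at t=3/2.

Δ: Δ0=7/3, Δ1=-3/2, Δ2=1
row 1: diag=10, rhs=-23; c'=1/5, d'=-23/10
row 2: denom=8−2·1/5=38/5; d'=(15−2·-23/10)/(38/5)=49/19
back: M2=49/19
back: M1=-23/10−1/5·49/19=-107/38
M: M0=0, M1=-107/38, M2=49/19, M3=0
seg 0: a=-4, c=M0/2=0, d=(M1−M0)/(6·3)=-107/684, b=Δ0−h0·(2M0+M1)/6=853/228
seg 1: a=3, c=M1/2=-107/76, d=(M2−M1)/(6·2)=205/456, b=Δ1−h1·(2M1+M2)/6=-55/114
seg 2: a=0, c=M2/2=49/38, d=(M3−M2)/(6·2)=-49/228, b=Δ2−h2·(2M2+M3)/6=-41/57
t_q=3/2 → seg 0, τ=3/2; S=-4+853/228·τ+0·τ²+-107/684·τ³=659/608

  seg 0: a=-4 b=853/228 c=0 d=-107/684
  seg 1: a=3 b=-55/114 c=-107/76 d=205/456
  seg 2: a=0 b=-41/57 c=49/38 d=-49/228
S(3/2) = 659/608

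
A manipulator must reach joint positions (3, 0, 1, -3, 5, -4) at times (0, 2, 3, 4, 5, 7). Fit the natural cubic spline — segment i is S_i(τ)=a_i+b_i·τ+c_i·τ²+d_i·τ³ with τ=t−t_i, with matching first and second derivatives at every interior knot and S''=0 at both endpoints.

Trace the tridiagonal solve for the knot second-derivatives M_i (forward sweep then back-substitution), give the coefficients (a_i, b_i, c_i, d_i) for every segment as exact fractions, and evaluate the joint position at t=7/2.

  seg 0: a=3 b=-3137/986 c=0 d=829/1972
  seg 1: a=0 b=1837/986 c=2487/986 d=-1669/493
  seg 2: a=1 b=-3203/986 c=-7527/986 d=117/17
  seg 3: a=-3 b=2101/986 c=12831/986 d=-3522/493
  seg 4: a=5 b=6631/986 c=-8301/986 d=2767/1972
S(7/2) = -97/58

Δ: Δ0=-3/2, Δ1=1, Δ2=-4, Δ3=8, Δ4=-9/2
row 1: diag=6, rhs=15; c'=1/6, d'=5/2
row 2: denom=4−1·1/6=23/6; d'=(-30−1·5/2)/(23/6)=-195/23
row 3: denom=4−1·6/23=86/23; d'=(72−1·-195/23)/(86/23)=1851/86
row 4: denom=6−1·23/86=493/86; d'=(-75−1·1851/86)/(493/86)=-8301/493
back: M4=-8301/493
back: M3=1851/86−23/86·-8301/493=12831/493
back: M2=-195/23−6/23·12831/493=-7527/493
back: M1=5/2−1/6·-7527/493=2487/493
M: M0=0, M1=2487/493, M2=-7527/493, M3=12831/493, M4=-8301/493, M5=0
seg 0: a=3, c=M0/2=0, d=(M1−M0)/(6·2)=829/1972, b=Δ0−h0·(2M0+M1)/6=-3137/986
seg 1: a=0, c=M1/2=2487/986, d=(M2−M1)/(6·1)=-1669/493, b=Δ1−h1·(2M1+M2)/6=1837/986
seg 2: a=1, c=M2/2=-7527/986, d=(M3−M2)/(6·1)=117/17, b=Δ2−h2·(2M2+M3)/6=-3203/986
seg 3: a=-3, c=M3/2=12831/986, d=(M4−M3)/(6·1)=-3522/493, b=Δ3−h3·(2M3+M4)/6=2101/986
seg 4: a=5, c=M4/2=-8301/986, d=(M5−M4)/(6·2)=2767/1972, b=Δ4−h4·(2M4+M5)/6=6631/986
t_q=7/2 → seg 2, τ=1/2; S=1+-3203/986·τ+-7527/986·τ²+117/17·τ³=-97/58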